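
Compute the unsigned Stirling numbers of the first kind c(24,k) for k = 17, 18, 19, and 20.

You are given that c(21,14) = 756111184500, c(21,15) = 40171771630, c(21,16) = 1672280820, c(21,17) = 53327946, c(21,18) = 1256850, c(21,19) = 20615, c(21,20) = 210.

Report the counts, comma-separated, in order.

row 22: T[22][15]=21·40171771630+756111184500=1599718388730  T[22][16]=21·1672280820+40171771630=75289668850  T[22][17]=21·53327946+1672280820=2792167686  T[22][18]=21·1256850+53327946=79721796  T[22][19]=21·20615+1256850=1689765  T[22][20]=21·210+20615=25025
row 23: T[23][16]=22·75289668850+1599718388730=3256091103430  T[23][17]=22·2792167686+75289668850=136717357942  T[23][18]=22·79721796+2792167686=4546047198  T[23][19]=22·1689765+79721796=116896626  T[23][20]=22·25025+1689765=2240315
row 24: T[24][17]=23·136717357942+3256091103430=6400590336096  T[24][18]=23·4546047198+136717357942=241276443496  T[24][19]=23·116896626+4546047198=7234669596  T[24][20]=23·2240315+116896626=168423871
Read c(24,17) = 6400590336096, c(24,18) = 241276443496, c(24,19) = 7234669596, c(24,20) = 168423871.

6400590336096, 241276443496, 7234669596, 168423871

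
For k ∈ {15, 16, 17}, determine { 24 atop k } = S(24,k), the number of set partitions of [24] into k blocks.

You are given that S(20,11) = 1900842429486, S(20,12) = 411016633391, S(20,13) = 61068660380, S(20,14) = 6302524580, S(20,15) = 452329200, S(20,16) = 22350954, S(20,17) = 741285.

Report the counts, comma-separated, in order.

@21  (21,12):411016633391·12+1900842429486→6833042030178, (21,13):61068660380·13+411016633391→1204909218331, (21,14):6302524580·14+61068660380→149304004500, (21,15):452329200·15+6302524580→13087462580, (21,16):22350954·16+452329200→809944464, (21,17):741285·17+22350954→34952799
@22  (22,13):1204909218331·13+6833042030178→22496861868481, (22,14):149304004500·14+1204909218331→3295165281331, (22,15):13087462580·15+149304004500→345615943200, (22,16):809944464·16+13087462580→26046574004, (22,17):34952799·17+809944464→1404142047
@23  (23,14):3295165281331·14+22496861868481→68629175807115, (23,15):345615943200·15+3295165281331→8479404429331, (23,16):26046574004·16+345615943200→762361127264, (23,17):1404142047·17+26046574004→49916988803
@24  (24,15):8479404429331·15+68629175807115→195820242247080, (24,16):762361127264·16+8479404429331→20677182465555, (24,17):49916988803·17+762361127264→1610949936915
Read S(24,15) = 195820242247080, S(24,16) = 20677182465555, S(24,17) = 1610949936915.

195820242247080, 20677182465555, 1610949936915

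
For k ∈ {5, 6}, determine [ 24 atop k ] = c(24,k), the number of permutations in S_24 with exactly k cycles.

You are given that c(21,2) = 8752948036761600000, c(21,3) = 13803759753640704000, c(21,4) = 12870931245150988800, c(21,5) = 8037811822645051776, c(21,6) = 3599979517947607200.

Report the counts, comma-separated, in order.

@22  (22,3):13803759753640704000·21+8752948036761600000→298631902863216384000, (22,4):12870931245150988800·21+13803759753640704000→284093315901811468800, (22,5):8037811822645051776·21+12870931245150988800→181664979520697076096, (22,6):3599979517947607200·21+8037811822645051776→83637381699544802976
@23  (23,4):284093315901811468800·22+298631902863216384000→6548684852703068697600, (23,5):181664979520697076096·22+284093315901811468800→4280722865357147142912, (23,6):83637381699544802976·22+181664979520697076096→2021687376910682741568
@24  (24,5):4280722865357147142912·23+6548684852703068697600→105005310755917452984576, (24,6):2021687376910682741568·23+4280722865357147142912→50779532534302850198976
Read c(24,5) = 105005310755917452984576, c(24,6) = 50779532534302850198976.

105005310755917452984576, 50779532534302850198976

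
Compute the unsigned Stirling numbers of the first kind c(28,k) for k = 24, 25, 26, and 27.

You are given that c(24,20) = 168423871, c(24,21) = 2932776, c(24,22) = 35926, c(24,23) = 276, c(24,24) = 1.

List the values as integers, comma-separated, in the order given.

626334345, 7739550, 67977, 378

r25: T_25,21=24×2932776+168423871=238810495; T_25,22=24×35926+2932776=3795000; T_25,23=24×276+35926=42550; T_25,24=24×1+276=300; T_25,25=24×0+1=1
r26: T_26,22=25×3795000+238810495=333685495; T_26,23=25×42550+3795000=4858750; T_26,24=25×300+42550=50050; T_26,25=25×1+300=325; T_26,26=25×0+1=1
r27: T_27,23=26×4858750+333685495=460012995; T_27,24=26×50050+4858750=6160050; T_27,25=26×325+50050=58500; T_27,26=26×1+325=351; T_27,27=26×0+1=1
r28: T_28,24=27×6160050+460012995=626334345; T_28,25=27×58500+6160050=7739550; T_28,26=27×351+58500=67977; T_28,27=27×1+351=378
Read c(28,24) = 626334345, c(28,25) = 7739550, c(28,26) = 67977, c(28,27) = 378.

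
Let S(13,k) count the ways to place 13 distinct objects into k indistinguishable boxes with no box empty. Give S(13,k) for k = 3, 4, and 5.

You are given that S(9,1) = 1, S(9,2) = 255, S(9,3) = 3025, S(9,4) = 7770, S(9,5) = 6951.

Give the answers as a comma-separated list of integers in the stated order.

261625, 2532530, 7508501

@10  (10,1):1·1+0→1, (10,2):255·2+1→511, (10,3):3025·3+255→9330, (10,4):7770·4+3025→34105, (10,5):6951·5+7770→42525
@11  (11,1):1·1+0→1, (11,2):511·2+1→1023, (11,3):9330·3+511→28501, (11,4):34105·4+9330→145750, (11,5):42525·5+34105→246730
@12  (12,2):1023·2+1→2047, (12,3):28501·3+1023→86526, (12,4):145750·4+28501→611501, (12,5):246730·5+145750→1379400
@13  (13,3):86526·3+2047→261625, (13,4):611501·4+86526→2532530, (13,5):1379400·5+611501→7508501
Read S(13,3) = 261625, S(13,4) = 2532530, S(13,5) = 7508501.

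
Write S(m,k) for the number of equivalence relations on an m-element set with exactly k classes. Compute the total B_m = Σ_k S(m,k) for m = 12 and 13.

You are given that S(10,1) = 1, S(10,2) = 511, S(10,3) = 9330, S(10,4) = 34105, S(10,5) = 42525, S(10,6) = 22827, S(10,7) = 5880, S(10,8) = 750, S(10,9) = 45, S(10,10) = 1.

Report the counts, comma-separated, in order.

4213597, 27644437

i=11: T(11,1)=0+1·1=1 | T(11,2)=1+2·511=1023 | T(11,3)=511+3·9330=28501 | T(11,4)=9330+4·34105=145750 | T(11,5)=34105+5·42525=246730 | T(11,6)=42525+6·22827=179487 | T(11,7)=22827+7·5880=63987 | T(11,8)=5880+8·750=11880 | T(11,9)=750+9·45=1155 | T(11,10)=45+10·1=55 | T(11,11)=1+11·0=1
i=12: T(12,1)=0+1·1=1 | T(12,2)=1+2·1023=2047 | T(12,3)=1023+3·28501=86526 | T(12,4)=28501+4·145750=611501 | T(12,5)=145750+5·246730=1379400 | T(12,6)=246730+6·179487=1323652 | T(12,7)=179487+7·63987=627396 | T(12,8)=63987+8·11880=159027 | T(12,9)=11880+9·1155=22275 | T(12,10)=1155+10·55=1705 | T(12,11)=55+11·1=66 | T(12,12)=1+12·0=1
i=13: T(13,1)=0+1·1=1 | T(13,2)=1+2·2047=4095 | T(13,3)=2047+3·86526=261625 | T(13,4)=86526+4·611501=2532530 | T(13,5)=611501+5·1379400=7508501 | T(13,6)=1379400+6·1323652=9321312 | T(13,7)=1323652+7·627396=5715424 | T(13,8)=627396+8·159027=1899612 | T(13,9)=159027+9·22275=359502 | T(13,10)=22275+10·1705=39325 | T(13,11)=1705+11·66=2431 | T(13,12)=66+12·1=78 | T(13,13)=1+13·0=1
B_12 = ΣS(12,k) = 1+2047+86526+611501+1379400+1323652+627396+159027+22275+1705+66+1 = 4213597
B_13 = ΣS(13,k) = 1+4095+261625+2532530+7508501+9321312+5715424+1899612+359502+39325+2431+78+1 = 27644437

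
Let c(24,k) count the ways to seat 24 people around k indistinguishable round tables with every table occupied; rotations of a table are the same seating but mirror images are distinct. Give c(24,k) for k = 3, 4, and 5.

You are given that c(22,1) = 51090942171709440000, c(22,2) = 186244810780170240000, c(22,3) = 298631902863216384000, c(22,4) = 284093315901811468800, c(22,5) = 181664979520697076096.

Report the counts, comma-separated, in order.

159539850276066860544000, 157375898285941510732800, 105005310755917452984576

r23: T_23,2=22×186244810780170240000+51090942171709440000=4148476779335454720000; T_23,3=22×298631902863216384000+186244810780170240000=6756146673770930688000; T_23,4=22×284093315901811468800+298631902863216384000=6548684852703068697600; T_23,5=22×181664979520697076096+284093315901811468800=4280722865357147142912
r24: T_24,3=23×6756146673770930688000+4148476779335454720000=159539850276066860544000; T_24,4=23×6548684852703068697600+6756146673770930688000=157375898285941510732800; T_24,5=23×4280722865357147142912+6548684852703068697600=105005310755917452984576
Read c(24,3) = 159539850276066860544000, c(24,4) = 157375898285941510732800, c(24,5) = 105005310755917452984576.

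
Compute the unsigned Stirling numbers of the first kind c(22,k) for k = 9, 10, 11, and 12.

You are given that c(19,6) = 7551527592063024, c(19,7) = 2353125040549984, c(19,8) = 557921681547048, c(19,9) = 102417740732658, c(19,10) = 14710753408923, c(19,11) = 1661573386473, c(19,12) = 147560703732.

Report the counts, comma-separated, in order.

r20: T_20,7=19×2353125040549984+7551527592063024=52260903362512720; T_20,8=19×557921681547048+2353125040549984=12953636989943896; T_20,9=19×102417740732658+557921681547048=2503858755467550; T_20,10=19×14710753408923+102417740732658=381922055502195; T_20,11=19×1661573386473+14710753408923=46280647751910; T_20,12=19×147560703732+1661573386473=4465226757381
r21: T_21,8=20×12953636989943896+52260903362512720=311333643161390640; T_21,9=20×2503858755467550+12953636989943896=63030812099294896; T_21,10=20×381922055502195+2503858755467550=10142299865511450; T_21,11=20×46280647751910+381922055502195=1307535010540395; T_21,12=20×4465226757381+46280647751910=135585182899530
r22: T_22,9=21×63030812099294896+311333643161390640=1634980697246583456; T_22,10=21×10142299865511450+63030812099294896=276019109275035346; T_22,11=21×1307535010540395+10142299865511450=37600535086859745; T_22,12=21×135585182899530+1307535010540395=4154823851430525
Read c(22,9) = 1634980697246583456, c(22,10) = 276019109275035346, c(22,11) = 37600535086859745, c(22,12) = 4154823851430525.

1634980697246583456, 276019109275035346, 37600535086859745, 4154823851430525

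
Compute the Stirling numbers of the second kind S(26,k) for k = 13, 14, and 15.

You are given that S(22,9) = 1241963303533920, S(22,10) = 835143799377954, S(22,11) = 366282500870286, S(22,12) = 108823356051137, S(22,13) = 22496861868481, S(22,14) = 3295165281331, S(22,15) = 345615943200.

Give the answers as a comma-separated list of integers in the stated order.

1850568574253550060, 477898618396288260, 90449030191104000

r23: T_23,10=10×835143799377954+1241963303533920=9593401297313460; T_23,11=11×366282500870286+835143799377954=4864251308951100; T_23,12=12×108823356051137+366282500870286=1672162773483930; T_23,13=13×22496861868481+108823356051137=401282560341390; T_23,14=14×3295165281331+22496861868481=68629175807115; T_23,15=15×345615943200+3295165281331=8479404429331
r24: T_24,11=11×4864251308951100+9593401297313460=63100165695775560; T_24,12=12×1672162773483930+4864251308951100=24930204590758260; T_24,13=13×401282560341390+1672162773483930=6888836057922000; T_24,14=14×68629175807115+401282560341390=1362091021641000; T_24,15=15×8479404429331+68629175807115=195820242247080
r25: T_25,12=12×24930204590758260+63100165695775560=362262620784874680; T_25,13=13×6888836057922000+24930204590758260=114485073343744260; T_25,14=14×1362091021641000+6888836057922000=25958110360896000; T_25,15=15×195820242247080+1362091021641000=4299394655347200
r26: T_26,13=13×114485073343744260+362262620784874680=1850568574253550060; T_26,14=14×25958110360896000+114485073343744260=477898618396288260; T_26,15=15×4299394655347200+25958110360896000=90449030191104000
Read S(26,13) = 1850568574253550060, S(26,14) = 477898618396288260, S(26,15) = 90449030191104000.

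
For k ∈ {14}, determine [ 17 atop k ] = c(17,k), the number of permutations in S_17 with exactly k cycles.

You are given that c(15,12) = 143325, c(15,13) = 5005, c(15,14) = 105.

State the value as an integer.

323680

row 16: T[16][13]=15·5005+143325=218400  T[16][14]=15·105+5005=6580
row 17: T[17][14]=16·6580+218400=323680
Read c(17,14) = 323680.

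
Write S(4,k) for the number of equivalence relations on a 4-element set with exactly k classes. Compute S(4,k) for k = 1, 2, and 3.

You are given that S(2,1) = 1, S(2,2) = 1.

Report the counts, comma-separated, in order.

row 3: T[3][1]=1·1+0=1  T[3][2]=2·1+1=3  T[3][3]=3·0+1=1
row 4: T[4][1]=1·1+0=1  T[4][2]=2·3+1=7  T[4][3]=3·1+3=6
Read S(4,1) = 1, S(4,2) = 7, S(4,3) = 6.

1, 7, 6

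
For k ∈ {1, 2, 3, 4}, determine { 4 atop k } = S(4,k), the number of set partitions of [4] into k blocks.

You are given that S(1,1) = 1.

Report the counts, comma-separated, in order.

1, 7, 6, 1

i=2: T(2,1)=0+1·1=1 | T(2,2)=1+2·0=1
i=3: T(3,1)=0+1·1=1 | T(3,2)=1+2·1=3 | T(3,3)=1+3·0=1
i=4: T(4,1)=0+1·1=1 | T(4,2)=1+2·3=7 | T(4,3)=3+3·1=6 | T(4,4)=1+4·0=1
Read S(4,1) = 1, S(4,2) = 7, S(4,3) = 6, S(4,4) = 1.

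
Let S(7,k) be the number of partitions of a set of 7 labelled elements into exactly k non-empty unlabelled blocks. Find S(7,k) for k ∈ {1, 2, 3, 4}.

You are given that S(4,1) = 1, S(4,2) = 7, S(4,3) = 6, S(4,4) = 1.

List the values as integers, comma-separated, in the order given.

[5] T[5,1]:1*1+0=1 · T[5,2]:2*7+1=15 · T[5,3]:3*6+7=25 · T[5,4]:4*1+6=10
[6] T[6,1]:1*1+0=1 · T[6,2]:2*15+1=31 · T[6,3]:3*25+15=90 · T[6,4]:4*10+25=65
[7] T[7,1]:1*1+0=1 · T[7,2]:2*31+1=63 · T[7,3]:3*90+31=301 · T[7,4]:4*65+90=350
Read S(7,1) = 1, S(7,2) = 63, S(7,3) = 301, S(7,4) = 350.

1, 63, 301, 350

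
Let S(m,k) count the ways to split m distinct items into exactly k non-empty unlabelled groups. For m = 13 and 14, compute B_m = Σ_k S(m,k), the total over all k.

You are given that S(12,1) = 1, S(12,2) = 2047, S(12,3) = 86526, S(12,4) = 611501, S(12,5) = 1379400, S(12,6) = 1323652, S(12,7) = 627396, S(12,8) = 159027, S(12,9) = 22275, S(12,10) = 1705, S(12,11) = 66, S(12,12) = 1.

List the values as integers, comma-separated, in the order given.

27644437, 190899322

r13: T_13,1=1×1+0=1; T_13,2=2×2047+1=4095; T_13,3=3×86526+2047=261625; T_13,4=4×611501+86526=2532530; T_13,5=5×1379400+611501=7508501; T_13,6=6×1323652+1379400=9321312; T_13,7=7×627396+1323652=5715424; T_13,8=8×159027+627396=1899612; T_13,9=9×22275+159027=359502; T_13,10=10×1705+22275=39325; T_13,11=11×66+1705=2431; T_13,12=12×1+66=78; T_13,13=13×0+1=1
r14: T_14,1=1×1+0=1; T_14,2=2×4095+1=8191; T_14,3=3×261625+4095=788970; T_14,4=4×2532530+261625=10391745; T_14,5=5×7508501+2532530=40075035; T_14,6=6×9321312+7508501=63436373; T_14,7=7×5715424+9321312=49329280; T_14,8=8×1899612+5715424=20912320; T_14,9=9×359502+1899612=5135130; T_14,10=10×39325+359502=752752; T_14,11=11×2431+39325=66066; T_14,12=12×78+2431=3367; T_14,13=13×1+78=91; T_14,14=14×0+1=1
B_13 = ΣS(13,k) = 1+4095+261625+2532530+7508501+9321312+5715424+1899612+359502+39325+2431+78+1 = 27644437
B_14 = ΣS(14,k) = 1+8191+788970+10391745+40075035+63436373+49329280+20912320+5135130+752752+66066+3367+91+1 = 190899322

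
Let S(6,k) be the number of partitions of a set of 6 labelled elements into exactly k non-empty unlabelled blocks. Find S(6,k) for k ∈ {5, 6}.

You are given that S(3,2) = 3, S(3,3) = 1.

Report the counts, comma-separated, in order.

15, 1

[4] T[4,3]:3*1+3=6 · T[4,4]:4*0+1=1
[5] T[5,4]:4*1+6=10 · T[5,5]:5*0+1=1
[6] T[6,5]:5*1+10=15 · T[6,6]:6*0+1=1
Read S(6,5) = 15, S(6,6) = 1.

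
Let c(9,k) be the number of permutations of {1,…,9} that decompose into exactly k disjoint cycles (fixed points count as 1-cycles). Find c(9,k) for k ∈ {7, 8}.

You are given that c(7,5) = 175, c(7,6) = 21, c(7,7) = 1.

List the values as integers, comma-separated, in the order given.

[8] T[8,6]:7*21+175=322 · T[8,7]:7*1+21=28 · T[8,8]:7*0+1=1
[9] T[9,7]:8*28+322=546 · T[9,8]:8*1+28=36
Read c(9,7) = 546, c(9,8) = 36.

546, 36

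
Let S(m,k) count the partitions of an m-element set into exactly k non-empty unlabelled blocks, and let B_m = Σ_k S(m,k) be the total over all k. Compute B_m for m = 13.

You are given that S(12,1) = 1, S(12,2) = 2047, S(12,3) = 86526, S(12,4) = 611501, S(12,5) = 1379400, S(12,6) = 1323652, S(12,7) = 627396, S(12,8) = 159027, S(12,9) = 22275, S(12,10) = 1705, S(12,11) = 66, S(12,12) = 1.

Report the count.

27644437

[13] T[13,1]:1*1+0=1 · T[13,2]:2*2047+1=4095 · T[13,3]:3*86526+2047=261625 · T[13,4]:4*611501+86526=2532530 · T[13,5]:5*1379400+611501=7508501 · T[13,6]:6*1323652+1379400=9321312 · T[13,7]:7*627396+1323652=5715424 · T[13,8]:8*159027+627396=1899612 · T[13,9]:9*22275+159027=359502 · T[13,10]:10*1705+22275=39325 · T[13,11]:11*66+1705=2431 · T[13,12]:12*1+66=78 · T[13,13]:13*0+1=1
B_13 = ΣS(13,k) = 1+4095+261625+2532530+7508501+9321312+5715424+1899612+359502+39325+2431+78+1 = 27644437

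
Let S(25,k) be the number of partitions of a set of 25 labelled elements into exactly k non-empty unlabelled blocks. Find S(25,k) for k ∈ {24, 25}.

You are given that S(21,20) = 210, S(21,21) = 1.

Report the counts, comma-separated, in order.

300, 1

r22: T_22,21=21×1+210=231; T_22,22=22×0+1=1
r23: T_23,22=22×1+231=253; T_23,23=23×0+1=1
r24: T_24,23=23×1+253=276; T_24,24=24×0+1=1
r25: T_25,24=24×1+276=300; T_25,25=25×0+1=1
Read S(25,24) = 300, S(25,25) = 1.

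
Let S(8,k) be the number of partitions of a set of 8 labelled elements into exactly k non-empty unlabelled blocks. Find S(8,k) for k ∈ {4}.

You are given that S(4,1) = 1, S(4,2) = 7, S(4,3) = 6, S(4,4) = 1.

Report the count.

@5  (5,1):1·1+0→1, (5,2):7·2+1→15, (5,3):6·3+7→25, (5,4):1·4+6→10
@6  (6,2):15·2+1→31, (6,3):25·3+15→90, (6,4):10·4+25→65
@7  (7,3):90·3+31→301, (7,4):65·4+90→350
@8  (8,4):350·4+301→1701
Read S(8,4) = 1701.

1701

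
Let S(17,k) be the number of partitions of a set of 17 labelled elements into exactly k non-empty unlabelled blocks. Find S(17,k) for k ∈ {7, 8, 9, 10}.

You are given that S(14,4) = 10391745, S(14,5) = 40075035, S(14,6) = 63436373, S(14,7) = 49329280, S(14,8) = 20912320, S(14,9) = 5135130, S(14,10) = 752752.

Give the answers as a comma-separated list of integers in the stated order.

25708104786, 20415995028, 9528822303, 2758334150

[15] T[15,5]:5*40075035+10391745=210766920 · T[15,6]:6*63436373+40075035=420693273 · T[15,7]:7*49329280+63436373=408741333 · T[15,8]:8*20912320+49329280=216627840 · T[15,9]:9*5135130+20912320=67128490 · T[15,10]:10*752752+5135130=12662650
[16] T[16,6]:6*420693273+210766920=2734926558 · T[16,7]:7*408741333+420693273=3281882604 · T[16,8]:8*216627840+408741333=2141764053 · T[16,9]:9*67128490+216627840=820784250 · T[16,10]:10*12662650+67128490=193754990
[17] T[17,7]:7*3281882604+2734926558=25708104786 · T[17,8]:8*2141764053+3281882604=20415995028 · T[17,9]:9*820784250+2141764053=9528822303 · T[17,10]:10*193754990+820784250=2758334150
Read S(17,7) = 25708104786, S(17,8) = 20415995028, S(17,9) = 9528822303, S(17,10) = 2758334150.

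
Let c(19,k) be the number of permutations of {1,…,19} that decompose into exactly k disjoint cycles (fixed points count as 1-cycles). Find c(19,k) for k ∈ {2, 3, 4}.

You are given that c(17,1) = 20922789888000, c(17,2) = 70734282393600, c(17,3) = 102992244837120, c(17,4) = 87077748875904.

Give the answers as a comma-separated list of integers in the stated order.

i=18: T(18,1)=0+17·20922789888000=355687428096000 | T(18,2)=20922789888000+17·70734282393600=1223405590579200 | T(18,3)=70734282393600+17·102992244837120=1821602444624640 | T(18,4)=102992244837120+17·87077748875904=1583313975727488
i=19: T(19,2)=355687428096000+18·1223405590579200=22376988058521600 | T(19,3)=1223405590579200+18·1821602444624640=34012249593822720 | T(19,4)=1821602444624640+18·1583313975727488=30321254007719424
Read c(19,2) = 22376988058521600, c(19,3) = 34012249593822720, c(19,4) = 30321254007719424.

22376988058521600, 34012249593822720, 30321254007719424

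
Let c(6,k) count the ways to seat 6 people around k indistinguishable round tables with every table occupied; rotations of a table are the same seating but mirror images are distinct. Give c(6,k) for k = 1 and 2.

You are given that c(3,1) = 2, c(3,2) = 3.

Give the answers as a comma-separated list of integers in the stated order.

120, 274

r4: T_4,1=3×2+0=6; T_4,2=3×3+2=11
r5: T_5,1=4×6+0=24; T_5,2=4×11+6=50
r6: T_6,1=5×24+0=120; T_6,2=5×50+24=274
Read c(6,1) = 120, c(6,2) = 274.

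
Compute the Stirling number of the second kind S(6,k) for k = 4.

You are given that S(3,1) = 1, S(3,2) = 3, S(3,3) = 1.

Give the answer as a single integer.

65

i=4: T(4,2)=1+2·3=7 | T(4,3)=3+3·1=6 | T(4,4)=1+4·0=1
i=5: T(5,3)=7+3·6=25 | T(5,4)=6+4·1=10
i=6: T(6,4)=25+4·10=65
Read S(6,4) = 65.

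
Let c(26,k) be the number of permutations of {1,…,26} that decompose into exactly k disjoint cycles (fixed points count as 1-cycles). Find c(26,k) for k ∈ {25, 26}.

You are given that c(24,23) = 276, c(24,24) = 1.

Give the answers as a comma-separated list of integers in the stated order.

row 25: T[25][24]=24·1+276=300  T[25][25]=24·0+1=1
row 26: T[26][25]=25·1+300=325  T[26][26]=25·0+1=1
Read c(26,25) = 325, c(26,26) = 1.

325, 1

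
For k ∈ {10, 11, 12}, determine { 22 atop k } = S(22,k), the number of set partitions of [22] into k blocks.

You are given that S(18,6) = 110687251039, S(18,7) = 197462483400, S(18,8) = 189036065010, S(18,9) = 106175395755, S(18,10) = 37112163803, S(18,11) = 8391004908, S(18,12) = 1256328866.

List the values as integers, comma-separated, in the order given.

r19: T_19,7=7×197462483400+110687251039=1492924634839; T_19,8=8×189036065010+197462483400=1709751003480; T_19,9=9×106175395755+189036065010=1144614626805; T_19,10=10×37112163803+106175395755=477297033785; T_19,11=11×8391004908+37112163803=129413217791; T_19,12=12×1256328866+8391004908=23466951300
r20: T_20,8=8×1709751003480+1492924634839=15170932662679; T_20,9=9×1144614626805+1709751003480=12011282644725; T_20,10=10×477297033785+1144614626805=5917584964655; T_20,11=11×129413217791+477297033785=1900842429486; T_20,12=12×23466951300+129413217791=411016633391
r21: T_21,9=9×12011282644725+15170932662679=123272476465204; T_21,10=10×5917584964655+12011282644725=71187132291275; T_21,11=11×1900842429486+5917584964655=26826851689001; T_21,12=12×411016633391+1900842429486=6833042030178
r22: T_22,10=10×71187132291275+123272476465204=835143799377954; T_22,11=11×26826851689001+71187132291275=366282500870286; T_22,12=12×6833042030178+26826851689001=108823356051137
Read S(22,10) = 835143799377954, S(22,11) = 366282500870286, S(22,12) = 108823356051137.

835143799377954, 366282500870286, 108823356051137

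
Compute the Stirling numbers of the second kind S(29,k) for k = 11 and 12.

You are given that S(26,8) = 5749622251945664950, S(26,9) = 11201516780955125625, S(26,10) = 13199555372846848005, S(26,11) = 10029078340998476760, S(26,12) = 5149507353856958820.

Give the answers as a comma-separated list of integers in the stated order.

18059551225961878690915, 13326679652926121224470

i=27: T(27,9)=5749622251945664950+9·11201516780955125625=106563273280541795575 | T(27,10)=11201516780955125625+10·13199555372846848005=143197070509423605675 | T(27,11)=13199555372846848005+11·10029078340998476760=123519417123830092365 | T(27,12)=10029078340998476760+12·5149507353856958820=71823166587281982600
i=28: T(28,10)=106563273280541795575+10·143197070509423605675=1538533978374777852325 | T(28,11)=143197070509423605675+11·123519417123830092365=1501910658871554621690 | T(28,12)=123519417123830092365+12·71823166587281982600=985397416171213883565
i=29: T(29,11)=1538533978374777852325+11·1501910658871554621690=18059551225961878690915 | T(29,12)=1501910658871554621690+12·985397416171213883565=13326679652926121224470
Read S(29,11) = 18059551225961878690915, S(29,12) = 13326679652926121224470.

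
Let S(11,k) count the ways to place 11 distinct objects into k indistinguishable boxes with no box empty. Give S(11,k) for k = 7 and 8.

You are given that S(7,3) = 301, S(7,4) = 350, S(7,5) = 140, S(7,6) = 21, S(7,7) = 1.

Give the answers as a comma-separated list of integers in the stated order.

63987, 11880

i=8: T(8,4)=301+4·350=1701 | T(8,5)=350+5·140=1050 | T(8,6)=140+6·21=266 | T(8,7)=21+7·1=28 | T(8,8)=1+8·0=1
i=9: T(9,5)=1701+5·1050=6951 | T(9,6)=1050+6·266=2646 | T(9,7)=266+7·28=462 | T(9,8)=28+8·1=36
i=10: T(10,6)=6951+6·2646=22827 | T(10,7)=2646+7·462=5880 | T(10,8)=462+8·36=750
i=11: T(11,7)=22827+7·5880=63987 | T(11,8)=5880+8·750=11880
Read S(11,7) = 63987, S(11,8) = 11880.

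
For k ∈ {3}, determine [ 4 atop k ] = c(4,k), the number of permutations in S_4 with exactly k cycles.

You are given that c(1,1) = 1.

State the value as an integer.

6

row 2: T[2][1]=1·1+0=1  T[2][2]=1·0+1=1
row 3: T[3][2]=2·1+1=3  T[3][3]=2·0+1=1
row 4: T[4][3]=3·1+3=6
Read c(4,3) = 6.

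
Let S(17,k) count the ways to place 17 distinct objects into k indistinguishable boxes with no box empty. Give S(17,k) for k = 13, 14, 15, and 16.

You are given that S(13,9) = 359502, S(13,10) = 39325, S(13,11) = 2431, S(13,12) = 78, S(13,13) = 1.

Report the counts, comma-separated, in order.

i=14: T(14,10)=359502+10·39325=752752 | T(14,11)=39325+11·2431=66066 | T(14,12)=2431+12·78=3367 | T(14,13)=78+13·1=91 | T(14,14)=1+14·0=1
i=15: T(15,11)=752752+11·66066=1479478 | T(15,12)=66066+12·3367=106470 | T(15,13)=3367+13·91=4550 | T(15,14)=91+14·1=105 | T(15,15)=1+15·0=1
i=16: T(16,12)=1479478+12·106470=2757118 | T(16,13)=106470+13·4550=165620 | T(16,14)=4550+14·105=6020 | T(16,15)=105+15·1=120 | T(16,16)=1+16·0=1
i=17: T(17,13)=2757118+13·165620=4910178 | T(17,14)=165620+14·6020=249900 | T(17,15)=6020+15·120=7820 | T(17,16)=120+16·1=136
Read S(17,13) = 4910178, S(17,14) = 249900, S(17,15) = 7820, S(17,16) = 136.

4910178, 249900, 7820, 136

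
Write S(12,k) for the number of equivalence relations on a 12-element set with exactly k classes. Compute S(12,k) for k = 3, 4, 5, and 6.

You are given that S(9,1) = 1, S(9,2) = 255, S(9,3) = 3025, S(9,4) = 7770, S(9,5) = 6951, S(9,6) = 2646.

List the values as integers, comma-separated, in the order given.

@10  (10,1):1·1+0→1, (10,2):255·2+1→511, (10,3):3025·3+255→9330, (10,4):7770·4+3025→34105, (10,5):6951·5+7770→42525, (10,6):2646·6+6951→22827
@11  (11,2):511·2+1→1023, (11,3):9330·3+511→28501, (11,4):34105·4+9330→145750, (11,5):42525·5+34105→246730, (11,6):22827·6+42525→179487
@12  (12,3):28501·3+1023→86526, (12,4):145750·4+28501→611501, (12,5):246730·5+145750→1379400, (12,6):179487·6+246730→1323652
Read S(12,3) = 86526, S(12,4) = 611501, S(12,5) = 1379400, S(12,6) = 1323652.

86526, 611501, 1379400, 1323652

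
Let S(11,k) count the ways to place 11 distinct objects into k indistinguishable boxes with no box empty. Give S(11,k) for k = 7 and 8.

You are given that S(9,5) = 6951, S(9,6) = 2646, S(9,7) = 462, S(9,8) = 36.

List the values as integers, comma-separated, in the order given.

i=10: T(10,6)=6951+6·2646=22827 | T(10,7)=2646+7·462=5880 | T(10,8)=462+8·36=750
i=11: T(11,7)=22827+7·5880=63987 | T(11,8)=5880+8·750=11880
Read S(11,7) = 63987, S(11,8) = 11880.

63987, 11880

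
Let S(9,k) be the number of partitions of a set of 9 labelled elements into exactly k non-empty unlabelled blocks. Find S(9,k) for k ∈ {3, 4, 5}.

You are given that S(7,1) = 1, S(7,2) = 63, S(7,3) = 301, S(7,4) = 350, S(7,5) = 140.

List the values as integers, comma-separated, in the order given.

3025, 7770, 6951

row 8: T[8][2]=2·63+1=127  T[8][3]=3·301+63=966  T[8][4]=4·350+301=1701  T[8][5]=5·140+350=1050
row 9: T[9][3]=3·966+127=3025  T[9][4]=4·1701+966=7770  T[9][5]=5·1050+1701=6951
Read S(9,3) = 3025, S(9,4) = 7770, S(9,5) = 6951.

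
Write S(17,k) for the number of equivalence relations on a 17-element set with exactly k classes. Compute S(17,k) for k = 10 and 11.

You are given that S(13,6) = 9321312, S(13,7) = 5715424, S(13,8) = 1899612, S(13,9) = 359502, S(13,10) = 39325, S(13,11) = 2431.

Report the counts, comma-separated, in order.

i=14: T(14,7)=9321312+7·5715424=49329280 | T(14,8)=5715424+8·1899612=20912320 | T(14,9)=1899612+9·359502=5135130 | T(14,10)=359502+10·39325=752752 | T(14,11)=39325+11·2431=66066
i=15: T(15,8)=49329280+8·20912320=216627840 | T(15,9)=20912320+9·5135130=67128490 | T(15,10)=5135130+10·752752=12662650 | T(15,11)=752752+11·66066=1479478
i=16: T(16,9)=216627840+9·67128490=820784250 | T(16,10)=67128490+10·12662650=193754990 | T(16,11)=12662650+11·1479478=28936908
i=17: T(17,10)=820784250+10·193754990=2758334150 | T(17,11)=193754990+11·28936908=512060978
Read S(17,10) = 2758334150, S(17,11) = 512060978.

2758334150, 512060978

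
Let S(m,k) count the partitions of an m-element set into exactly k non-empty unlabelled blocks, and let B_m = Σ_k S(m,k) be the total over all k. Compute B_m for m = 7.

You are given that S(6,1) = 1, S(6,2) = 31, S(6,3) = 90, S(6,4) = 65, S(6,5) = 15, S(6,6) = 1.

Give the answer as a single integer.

@7  (7,1):1·1+0→1, (7,2):31·2+1→63, (7,3):90·3+31→301, (7,4):65·4+90→350, (7,5):15·5+65→140, (7,6):1·6+15→21, (7,7):0·7+1→1
B_7 = ΣS(7,k) = 1+63+301+350+140+21+1 = 877

877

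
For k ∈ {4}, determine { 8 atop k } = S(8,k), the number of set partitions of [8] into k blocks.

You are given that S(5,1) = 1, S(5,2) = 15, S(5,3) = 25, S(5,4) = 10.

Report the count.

1701

[6] T[6,2]:2*15+1=31 · T[6,3]:3*25+15=90 · T[6,4]:4*10+25=65
[7] T[7,3]:3*90+31=301 · T[7,4]:4*65+90=350
[8] T[8,4]:4*350+301=1701
Read S(8,4) = 1701.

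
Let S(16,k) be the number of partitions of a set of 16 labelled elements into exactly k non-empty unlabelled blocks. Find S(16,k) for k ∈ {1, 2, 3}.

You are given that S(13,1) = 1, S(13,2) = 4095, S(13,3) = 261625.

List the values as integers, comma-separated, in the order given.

row 14: T[14][1]=1·1+0=1  T[14][2]=2·4095+1=8191  T[14][3]=3·261625+4095=788970
row 15: T[15][1]=1·1+0=1  T[15][2]=2·8191+1=16383  T[15][3]=3·788970+8191=2375101
row 16: T[16][1]=1·1+0=1  T[16][2]=2·16383+1=32767  T[16][3]=3·2375101+16383=7141686
Read S(16,1) = 1, S(16,2) = 32767, S(16,3) = 7141686.

1, 32767, 7141686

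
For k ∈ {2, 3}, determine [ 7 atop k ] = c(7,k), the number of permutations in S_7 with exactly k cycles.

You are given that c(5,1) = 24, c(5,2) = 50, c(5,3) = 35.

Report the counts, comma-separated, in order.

i=6: T(6,1)=0+5·24=120 | T(6,2)=24+5·50=274 | T(6,3)=50+5·35=225
i=7: T(7,2)=120+6·274=1764 | T(7,3)=274+6·225=1624
Read c(7,2) = 1764, c(7,3) = 1624.

1764, 1624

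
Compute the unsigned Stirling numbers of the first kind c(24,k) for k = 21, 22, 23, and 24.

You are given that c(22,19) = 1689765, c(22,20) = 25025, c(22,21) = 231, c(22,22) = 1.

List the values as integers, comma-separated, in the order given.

i=23: T(23,20)=1689765+22·25025=2240315 | T(23,21)=25025+22·231=30107 | T(23,22)=231+22·1=253 | T(23,23)=1+22·0=1
i=24: T(24,21)=2240315+23·30107=2932776 | T(24,22)=30107+23·253=35926 | T(24,23)=253+23·1=276 | T(24,24)=1+23·0=1
Read c(24,21) = 2932776, c(24,22) = 35926, c(24,23) = 276, c(24,24) = 1.

2932776, 35926, 276, 1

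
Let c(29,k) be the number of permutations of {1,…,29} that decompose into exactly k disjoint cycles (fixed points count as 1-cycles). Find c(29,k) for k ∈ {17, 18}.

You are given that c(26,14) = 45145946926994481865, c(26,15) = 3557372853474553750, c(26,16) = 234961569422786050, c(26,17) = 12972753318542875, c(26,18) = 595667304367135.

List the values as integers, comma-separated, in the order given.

1101911578045922391915, 62656135265695354110

[27] T[27,15]:26*3557372853474553750+45145946926994481865=137637641117332879365 · T[27,16]:26*234961569422786050+3557372853474553750=9666373658466991050 · T[27,17]:26*12972753318542875+234961569422786050=572253155704900800 · T[27,18]:26*595667304367135+12972753318542875=28460103232088385
[28] T[28,16]:27*9666373658466991050+137637641117332879365=398629729895941637715 · T[28,17]:27*572253155704900800+9666373658466991050=25117208862499312650 · T[28,18]:27*28460103232088385+572253155704900800=1340675942971287195
[29] T[29,17]:28*25117208862499312650+398629729895941637715=1101911578045922391915 · T[29,18]:28*1340675942971287195+25117208862499312650=62656135265695354110
Read c(29,17) = 1101911578045922391915, c(29,18) = 62656135265695354110.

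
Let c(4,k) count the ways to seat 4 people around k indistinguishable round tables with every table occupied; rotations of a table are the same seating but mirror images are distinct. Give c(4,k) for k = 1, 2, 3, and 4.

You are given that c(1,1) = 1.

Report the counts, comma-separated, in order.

6, 11, 6, 1

@2  (2,1):1·1+0→1, (2,2):0·1+1→1
@3  (3,1):1·2+0→2, (3,2):1·2+1→3, (3,3):0·2+1→1
@4  (4,1):2·3+0→6, (4,2):3·3+2→11, (4,3):1·3+3→6, (4,4):0·3+1→1
Read c(4,1) = 6, c(4,2) = 11, c(4,3) = 6, c(4,4) = 1.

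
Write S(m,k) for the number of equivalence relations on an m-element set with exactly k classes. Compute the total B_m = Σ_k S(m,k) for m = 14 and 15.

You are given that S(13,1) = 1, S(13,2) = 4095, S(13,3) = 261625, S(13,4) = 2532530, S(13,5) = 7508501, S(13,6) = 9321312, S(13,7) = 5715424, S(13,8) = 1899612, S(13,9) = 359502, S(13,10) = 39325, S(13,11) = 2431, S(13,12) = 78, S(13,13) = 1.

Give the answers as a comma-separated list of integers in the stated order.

r14: T_14,1=1×1+0=1; T_14,2=2×4095+1=8191; T_14,3=3×261625+4095=788970; T_14,4=4×2532530+261625=10391745; T_14,5=5×7508501+2532530=40075035; T_14,6=6×9321312+7508501=63436373; T_14,7=7×5715424+9321312=49329280; T_14,8=8×1899612+5715424=20912320; T_14,9=9×359502+1899612=5135130; T_14,10=10×39325+359502=752752; T_14,11=11×2431+39325=66066; T_14,12=12×78+2431=3367; T_14,13=13×1+78=91; T_14,14=14×0+1=1
r15: T_15,1=1×1+0=1; T_15,2=2×8191+1=16383; T_15,3=3×788970+8191=2375101; T_15,4=4×10391745+788970=42355950; T_15,5=5×40075035+10391745=210766920; T_15,6=6×63436373+40075035=420693273; T_15,7=7×49329280+63436373=408741333; T_15,8=8×20912320+49329280=216627840; T_15,9=9×5135130+20912320=67128490; T_15,10=10×752752+5135130=12662650; T_15,11=11×66066+752752=1479478; T_15,12=12×3367+66066=106470; T_15,13=13×91+3367=4550; T_15,14=14×1+91=105; T_15,15=15×0+1=1
B_14 = ΣS(14,k) = 1+8191+788970+10391745+40075035+63436373+49329280+20912320+5135130+752752+66066+3367+91+1 = 190899322
B_15 = ΣS(15,k) = 1+16383+2375101+42355950+210766920+420693273+408741333+216627840+67128490+12662650+1479478+106470+4550+105+1 = 1382958545

190899322, 1382958545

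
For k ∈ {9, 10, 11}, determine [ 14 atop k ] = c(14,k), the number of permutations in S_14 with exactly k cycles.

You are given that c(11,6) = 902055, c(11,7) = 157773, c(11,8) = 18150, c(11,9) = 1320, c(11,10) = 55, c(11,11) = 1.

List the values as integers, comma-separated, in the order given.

16669653, 1474473, 91091

@12  (12,7):157773·11+902055→2637558, (12,8):18150·11+157773→357423, (12,9):1320·11+18150→32670, (12,10):55·11+1320→1925, (12,11):1·11+55→66
@13  (13,8):357423·12+2637558→6926634, (13,9):32670·12+357423→749463, (13,10):1925·12+32670→55770, (13,11):66·12+1925→2717
@14  (14,9):749463·13+6926634→16669653, (14,10):55770·13+749463→1474473, (14,11):2717·13+55770→91091
Read c(14,9) = 16669653, c(14,10) = 1474473, c(14,11) = 91091.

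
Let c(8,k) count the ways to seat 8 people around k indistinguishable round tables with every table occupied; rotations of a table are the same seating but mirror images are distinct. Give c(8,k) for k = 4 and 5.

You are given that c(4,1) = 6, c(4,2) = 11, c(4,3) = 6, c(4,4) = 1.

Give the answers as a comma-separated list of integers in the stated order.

6769, 1960

r5: T_5,1=4×6+0=24; T_5,2=4×11+6=50; T_5,3=4×6+11=35; T_5,4=4×1+6=10; T_5,5=4×0+1=1
r6: T_6,2=5×50+24=274; T_6,3=5×35+50=225; T_6,4=5×10+35=85; T_6,5=5×1+10=15
r7: T_7,3=6×225+274=1624; T_7,4=6×85+225=735; T_7,5=6×15+85=175
r8: T_8,4=7×735+1624=6769; T_8,5=7×175+735=1960
Read c(8,4) = 6769, c(8,5) = 1960.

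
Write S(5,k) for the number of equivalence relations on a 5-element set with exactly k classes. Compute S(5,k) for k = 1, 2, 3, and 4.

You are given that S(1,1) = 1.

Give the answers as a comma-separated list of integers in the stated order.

@2  (2,1):1·1+0→1, (2,2):0·2+1→1
@3  (3,1):1·1+0→1, (3,2):1·2+1→3, (3,3):0·3+1→1
@4  (4,1):1·1+0→1, (4,2):3·2+1→7, (4,3):1·3+3→6, (4,4):0·4+1→1
@5  (5,1):1·1+0→1, (5,2):7·2+1→15, (5,3):6·3+7→25, (5,4):1·4+6→10
Read S(5,1) = 1, S(5,2) = 15, S(5,3) = 25, S(5,4) = 10.

1, 15, 25, 10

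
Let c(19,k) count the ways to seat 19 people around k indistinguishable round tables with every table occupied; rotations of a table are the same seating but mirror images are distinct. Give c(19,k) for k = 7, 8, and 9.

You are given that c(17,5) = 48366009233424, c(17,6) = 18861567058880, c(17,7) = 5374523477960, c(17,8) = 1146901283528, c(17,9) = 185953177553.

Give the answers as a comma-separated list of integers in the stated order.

row 18: T[18][6]=17·18861567058880+48366009233424=369012649234384  T[18][7]=17·5374523477960+18861567058880=110228466184200  T[18][8]=17·1146901283528+5374523477960=24871845297936  T[18][9]=17·185953177553+1146901283528=4308105301929
row 19: T[19][7]=18·110228466184200+369012649234384=2353125040549984  T[19][8]=18·24871845297936+110228466184200=557921681547048  T[19][9]=18·4308105301929+24871845297936=102417740732658
Read c(19,7) = 2353125040549984, c(19,8) = 557921681547048, c(19,9) = 102417740732658.

2353125040549984, 557921681547048, 102417740732658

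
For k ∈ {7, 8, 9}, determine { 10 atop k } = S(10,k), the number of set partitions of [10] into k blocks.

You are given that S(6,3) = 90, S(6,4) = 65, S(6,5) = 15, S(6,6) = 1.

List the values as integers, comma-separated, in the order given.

5880, 750, 45

i=7: T(7,4)=90+4·65=350 | T(7,5)=65+5·15=140 | T(7,6)=15+6·1=21 | T(7,7)=1+7·0=1
i=8: T(8,5)=350+5·140=1050 | T(8,6)=140+6·21=266 | T(8,7)=21+7·1=28 | T(8,8)=1+8·0=1
i=9: T(9,6)=1050+6·266=2646 | T(9,7)=266+7·28=462 | T(9,8)=28+8·1=36 | T(9,9)=1+9·0=1
i=10: T(10,7)=2646+7·462=5880 | T(10,8)=462+8·36=750 | T(10,9)=36+9·1=45
Read S(10,7) = 5880, S(10,8) = 750, S(10,9) = 45.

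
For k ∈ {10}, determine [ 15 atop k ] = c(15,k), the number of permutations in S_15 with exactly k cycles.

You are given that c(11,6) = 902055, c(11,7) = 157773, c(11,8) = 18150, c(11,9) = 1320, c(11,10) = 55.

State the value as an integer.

37312275

[12] T[12,7]:11*157773+902055=2637558 · T[12,8]:11*18150+157773=357423 · T[12,9]:11*1320+18150=32670 · T[12,10]:11*55+1320=1925
[13] T[13,8]:12*357423+2637558=6926634 · T[13,9]:12*32670+357423=749463 · T[13,10]:12*1925+32670=55770
[14] T[14,9]:13*749463+6926634=16669653 · T[14,10]:13*55770+749463=1474473
[15] T[15,10]:14*1474473+16669653=37312275
Read c(15,10) = 37312275.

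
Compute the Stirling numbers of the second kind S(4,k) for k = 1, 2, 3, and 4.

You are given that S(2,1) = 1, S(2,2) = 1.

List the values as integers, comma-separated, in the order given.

i=3: T(3,1)=0+1·1=1 | T(3,2)=1+2·1=3 | T(3,3)=1+3·0=1
i=4: T(4,1)=0+1·1=1 | T(4,2)=1+2·3=7 | T(4,3)=3+3·1=6 | T(4,4)=1+4·0=1
Read S(4,1) = 1, S(4,2) = 7, S(4,3) = 6, S(4,4) = 1.

1, 7, 6, 1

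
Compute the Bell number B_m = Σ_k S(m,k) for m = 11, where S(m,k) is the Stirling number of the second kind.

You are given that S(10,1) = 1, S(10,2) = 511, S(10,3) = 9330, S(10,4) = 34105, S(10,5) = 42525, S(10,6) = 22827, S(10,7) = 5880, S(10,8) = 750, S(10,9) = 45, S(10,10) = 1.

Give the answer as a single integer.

678570

@11  (11,1):1·1+0→1, (11,2):511·2+1→1023, (11,3):9330·3+511→28501, (11,4):34105·4+9330→145750, (11,5):42525·5+34105→246730, (11,6):22827·6+42525→179487, (11,7):5880·7+22827→63987, (11,8):750·8+5880→11880, (11,9):45·9+750→1155, (11,10):1·10+45→55, (11,11):0·11+1→1
B_11 = ΣS(11,k) = 1+1023+28501+145750+246730+179487+63987+11880+1155+55+1 = 678570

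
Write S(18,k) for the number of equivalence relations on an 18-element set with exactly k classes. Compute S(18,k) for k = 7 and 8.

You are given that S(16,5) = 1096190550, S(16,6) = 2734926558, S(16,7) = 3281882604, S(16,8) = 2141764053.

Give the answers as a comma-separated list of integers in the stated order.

i=17: T(17,6)=1096190550+6·2734926558=17505749898 | T(17,7)=2734926558+7·3281882604=25708104786 | T(17,8)=3281882604+8·2141764053=20415995028
i=18: T(18,7)=17505749898+7·25708104786=197462483400 | T(18,8)=25708104786+8·20415995028=189036065010
Read S(18,7) = 197462483400, S(18,8) = 189036065010.

197462483400, 189036065010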